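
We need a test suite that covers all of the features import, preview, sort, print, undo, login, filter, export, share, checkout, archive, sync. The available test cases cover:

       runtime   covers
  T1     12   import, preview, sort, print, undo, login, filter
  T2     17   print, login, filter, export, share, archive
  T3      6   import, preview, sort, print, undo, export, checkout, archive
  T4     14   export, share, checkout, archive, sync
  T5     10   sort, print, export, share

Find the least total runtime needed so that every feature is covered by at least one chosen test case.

26

T1, T4 cover every feature at runtime 12 + 14 = 26.
Any cover uses at least 2 test cases; among all covering selections none totals below 26.
Greedy by coverage-per-runtime would pick T3, T2, T4 for 37 — worse than the optimum 26.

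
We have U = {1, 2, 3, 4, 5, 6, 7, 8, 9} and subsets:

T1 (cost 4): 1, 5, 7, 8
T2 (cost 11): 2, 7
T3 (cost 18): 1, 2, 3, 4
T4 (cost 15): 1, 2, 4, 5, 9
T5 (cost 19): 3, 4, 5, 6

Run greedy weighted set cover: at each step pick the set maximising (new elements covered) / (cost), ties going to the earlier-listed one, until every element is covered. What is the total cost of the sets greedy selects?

38

Pick 1: T1 adds 4 new (1, 5, 7, 8) at cost 4 (ratio 4/4).
Pick 2: T4 adds 3 new (2, 4, 9) at cost 15 (ratio 3/15).
Pick 3: T5 adds 2 new (3, 6) at cost 19 (ratio 2/19).
Greedy total cost: 4 + 15 + 19 = 38.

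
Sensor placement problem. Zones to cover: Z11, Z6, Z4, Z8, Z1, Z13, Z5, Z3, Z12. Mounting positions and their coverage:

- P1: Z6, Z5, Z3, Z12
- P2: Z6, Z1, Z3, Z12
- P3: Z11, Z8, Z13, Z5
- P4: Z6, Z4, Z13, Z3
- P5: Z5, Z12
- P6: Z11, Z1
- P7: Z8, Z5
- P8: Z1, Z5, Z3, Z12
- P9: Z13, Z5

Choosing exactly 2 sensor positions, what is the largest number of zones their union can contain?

Choosing P2, P3 covers {Z11, Z6, Z8, Z1, Z13, Z5, Z3, Z12} — 8 zones.
No choice of 2 sensor positions does better; here Z4 is left uncovered.

8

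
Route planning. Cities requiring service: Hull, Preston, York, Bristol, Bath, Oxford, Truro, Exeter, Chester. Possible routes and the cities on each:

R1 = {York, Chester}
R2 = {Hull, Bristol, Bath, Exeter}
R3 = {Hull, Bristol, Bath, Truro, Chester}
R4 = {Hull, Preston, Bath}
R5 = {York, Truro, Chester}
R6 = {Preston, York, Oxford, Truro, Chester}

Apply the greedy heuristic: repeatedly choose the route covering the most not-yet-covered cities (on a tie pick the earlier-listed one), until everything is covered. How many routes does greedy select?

3

Pick 1: R3 covers 5 new cities (Hull, Bristol, Bath, Truro, Chester).
Pick 2: R6 covers 3 new cities (Preston, York, Oxford).
Pick 3: R2 covers 1 new cities (Exeter).
Greedy uses 3 routes. (The true minimum is 2.)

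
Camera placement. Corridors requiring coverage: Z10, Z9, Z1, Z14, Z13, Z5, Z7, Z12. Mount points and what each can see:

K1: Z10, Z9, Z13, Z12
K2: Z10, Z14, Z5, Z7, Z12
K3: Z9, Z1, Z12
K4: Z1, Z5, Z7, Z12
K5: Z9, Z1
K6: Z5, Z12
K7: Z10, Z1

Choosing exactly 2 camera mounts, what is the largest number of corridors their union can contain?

Choosing K1, K2 covers {Z10, Z9, Z14, Z13, Z5, Z7, Z12} — 7 corridors.
No choice of 2 camera mounts does better; here Z1 is left uncovered.

7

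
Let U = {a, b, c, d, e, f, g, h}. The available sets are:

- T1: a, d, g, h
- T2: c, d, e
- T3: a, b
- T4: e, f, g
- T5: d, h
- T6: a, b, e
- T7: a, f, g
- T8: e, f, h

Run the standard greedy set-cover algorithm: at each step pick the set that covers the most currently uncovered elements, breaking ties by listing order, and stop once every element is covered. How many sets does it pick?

4

Pick 1: T1 covers 4 new elements (a, d, g, h).
Pick 2: T2 covers 2 new elements (c, e).
Pick 3: T3 covers 1 new elements (b).
Pick 4: T4 covers 1 new elements (f).
Greedy uses 4 sets.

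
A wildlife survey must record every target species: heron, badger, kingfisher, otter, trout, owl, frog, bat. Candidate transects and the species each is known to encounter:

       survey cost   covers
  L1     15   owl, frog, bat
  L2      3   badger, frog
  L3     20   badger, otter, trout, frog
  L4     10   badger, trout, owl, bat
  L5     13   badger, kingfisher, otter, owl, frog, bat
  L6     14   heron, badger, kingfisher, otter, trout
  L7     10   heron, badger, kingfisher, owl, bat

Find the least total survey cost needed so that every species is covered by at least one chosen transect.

L5, L6 cover every species at survey cost 13 + 14 = 27.
Any cover uses at least 2 transects; among all covering selections none totals below 27.

27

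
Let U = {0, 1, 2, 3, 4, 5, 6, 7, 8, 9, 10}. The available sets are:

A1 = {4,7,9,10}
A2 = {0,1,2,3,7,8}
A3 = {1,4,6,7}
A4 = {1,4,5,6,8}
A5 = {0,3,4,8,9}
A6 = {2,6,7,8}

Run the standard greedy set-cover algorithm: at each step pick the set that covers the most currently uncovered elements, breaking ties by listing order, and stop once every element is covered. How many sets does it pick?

Pick 1: A2 covers 6 new elements (0, 1, 2, 3, 7, 8).
Pick 2: A1 covers 3 new elements (4, 9, 10).
Pick 3: A4 covers 2 new elements (5, 6).
Greedy uses 3 sets.

3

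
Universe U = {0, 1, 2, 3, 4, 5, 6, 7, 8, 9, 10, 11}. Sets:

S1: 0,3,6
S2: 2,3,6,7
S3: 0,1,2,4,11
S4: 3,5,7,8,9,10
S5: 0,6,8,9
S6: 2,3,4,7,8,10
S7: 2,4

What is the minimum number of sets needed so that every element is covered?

S1, S3, S4 together cover {0, 1, 2, 3, 4, 5, 6, 7, 8, 9, 10, 11} — every element.
No 2 of the 7 sets cover everything (all 21 pairs fall short), so 3 is minimum.

3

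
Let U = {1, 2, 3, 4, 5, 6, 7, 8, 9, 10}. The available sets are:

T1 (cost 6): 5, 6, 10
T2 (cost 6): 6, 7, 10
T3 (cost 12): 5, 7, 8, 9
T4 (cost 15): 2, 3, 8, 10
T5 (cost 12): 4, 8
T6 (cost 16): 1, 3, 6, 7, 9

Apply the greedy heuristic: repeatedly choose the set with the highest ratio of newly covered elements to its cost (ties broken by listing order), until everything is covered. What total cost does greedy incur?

Pick 1: T1 adds 3 new (5, 6, 10) at cost 6 (ratio 3/6).
Pick 2: T3 adds 3 new (7, 8, 9) at cost 12 (ratio 3/12).
Pick 3: T4 adds 2 new (2, 3) at cost 15 (ratio 2/15).
Pick 4: T5 adds 1 new (4) at cost 12 (ratio 1/12).
Pick 5: T6 adds 1 new (1) at cost 16 (ratio 1/16).
Greedy total cost: 6 + 12 + 15 + 12 + 16 = 61. (The true optimum is 49, so greedy overshoots here.)

61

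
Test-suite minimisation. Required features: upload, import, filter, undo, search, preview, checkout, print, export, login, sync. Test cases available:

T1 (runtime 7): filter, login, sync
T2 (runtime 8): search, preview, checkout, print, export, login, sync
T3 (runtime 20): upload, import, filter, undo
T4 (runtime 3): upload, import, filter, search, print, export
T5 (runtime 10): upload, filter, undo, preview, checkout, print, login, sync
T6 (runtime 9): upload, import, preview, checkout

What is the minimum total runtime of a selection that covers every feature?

13

T4, T5 cover every feature at runtime 3 + 10 = 13.
Any cover uses at least 2 test cases; among all covering selections none totals below 13.
Greedy by coverage-per-runtime would pick T4, T2, T5 for 21 — worse than the optimum 13.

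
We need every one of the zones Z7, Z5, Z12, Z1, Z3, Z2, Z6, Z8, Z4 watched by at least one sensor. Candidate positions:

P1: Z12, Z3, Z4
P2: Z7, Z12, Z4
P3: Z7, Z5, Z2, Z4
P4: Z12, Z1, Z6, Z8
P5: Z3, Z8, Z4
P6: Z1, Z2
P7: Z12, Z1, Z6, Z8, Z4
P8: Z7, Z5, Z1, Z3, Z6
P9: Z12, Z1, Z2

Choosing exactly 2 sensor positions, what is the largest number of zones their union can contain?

8

Choosing P3, P4 covers {Z7, Z5, Z12, Z1, Z2, Z6, Z8, Z4} — 8 zones.
No choice of 2 sensor positions does better; here Z3 is left uncovered.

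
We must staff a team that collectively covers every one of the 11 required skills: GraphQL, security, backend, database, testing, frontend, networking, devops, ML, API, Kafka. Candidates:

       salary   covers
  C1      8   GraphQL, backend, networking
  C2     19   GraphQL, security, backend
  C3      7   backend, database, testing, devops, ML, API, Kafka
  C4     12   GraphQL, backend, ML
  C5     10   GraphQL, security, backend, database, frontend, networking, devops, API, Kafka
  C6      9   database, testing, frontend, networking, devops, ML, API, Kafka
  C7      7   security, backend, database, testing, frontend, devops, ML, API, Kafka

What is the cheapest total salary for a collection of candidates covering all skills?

C1, C7 cover every skill at salary 8 + 7 = 15.
Any cover uses at least 2 candidates; among all covering selections none totals below 15.

15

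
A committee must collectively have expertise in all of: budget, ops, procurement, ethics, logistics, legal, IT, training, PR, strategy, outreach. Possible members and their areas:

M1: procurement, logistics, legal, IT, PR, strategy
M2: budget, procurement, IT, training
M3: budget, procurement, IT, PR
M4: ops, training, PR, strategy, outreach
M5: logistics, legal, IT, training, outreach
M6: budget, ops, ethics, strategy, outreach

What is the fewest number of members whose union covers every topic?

3

M1, M2, M6 together cover {budget, ops, procurement, ethics, logistics, legal, IT, training, PR, strategy, outreach} — every topic.
No 2 of the 6 members cover everything (all 15 pairs fall short), so 3 is minimum.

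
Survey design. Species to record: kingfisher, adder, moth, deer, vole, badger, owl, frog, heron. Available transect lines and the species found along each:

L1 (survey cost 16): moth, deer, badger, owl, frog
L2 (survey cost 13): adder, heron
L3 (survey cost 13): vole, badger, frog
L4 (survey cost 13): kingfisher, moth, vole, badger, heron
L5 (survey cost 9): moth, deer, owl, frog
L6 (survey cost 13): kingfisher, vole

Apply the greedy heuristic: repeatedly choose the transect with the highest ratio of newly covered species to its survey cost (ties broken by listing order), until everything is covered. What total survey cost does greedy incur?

35

Pick 1: L5 adds 4 new (moth, deer, owl, frog) at survey cost 9 (ratio 4/9).
Pick 2: L4 adds 4 new (kingfisher, vole, badger, heron) at survey cost 13 (ratio 4/13).
Pick 3: L2 adds 1 new (adder) at survey cost 13 (ratio 1/13).
Greedy total survey cost: 9 + 13 + 13 = 35.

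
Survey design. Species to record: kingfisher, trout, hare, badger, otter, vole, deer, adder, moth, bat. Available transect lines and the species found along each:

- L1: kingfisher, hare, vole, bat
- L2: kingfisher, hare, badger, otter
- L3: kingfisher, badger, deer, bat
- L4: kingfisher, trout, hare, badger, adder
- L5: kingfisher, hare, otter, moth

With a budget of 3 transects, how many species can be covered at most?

Choosing L1, L4, L5 covers {kingfisher, trout, hare, badger, otter, vole, adder, moth, bat} — 9 species.
No choice of 3 transects does better; here deer is left uncovered.

9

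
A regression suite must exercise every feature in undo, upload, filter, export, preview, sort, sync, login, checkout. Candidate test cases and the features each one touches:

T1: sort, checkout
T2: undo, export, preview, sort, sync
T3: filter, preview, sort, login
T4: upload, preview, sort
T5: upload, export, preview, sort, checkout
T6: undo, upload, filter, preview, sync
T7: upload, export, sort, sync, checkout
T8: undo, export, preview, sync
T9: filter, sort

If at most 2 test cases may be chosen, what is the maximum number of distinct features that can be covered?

8

Choosing T3, T7 covers {upload, filter, export, preview, sort, sync, login, checkout} — 8 features.
No choice of 2 test cases does better; here undo is left uncovered.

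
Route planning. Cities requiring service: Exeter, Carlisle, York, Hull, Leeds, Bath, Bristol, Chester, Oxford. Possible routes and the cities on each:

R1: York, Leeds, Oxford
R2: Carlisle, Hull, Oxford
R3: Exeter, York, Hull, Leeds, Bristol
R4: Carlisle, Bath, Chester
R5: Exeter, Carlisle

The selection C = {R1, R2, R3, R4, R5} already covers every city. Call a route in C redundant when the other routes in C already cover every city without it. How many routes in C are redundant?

Drop R1: the rest still cover every city — redundant.
Drop R2: the rest still cover every city — redundant.
Drop R3: Bristol uncovered — not redundant.
Drop R4: Bath, Chester uncovered — not redundant.
Drop R5: the rest still cover every city — redundant.
3 redundant: R1, R2, R5.

3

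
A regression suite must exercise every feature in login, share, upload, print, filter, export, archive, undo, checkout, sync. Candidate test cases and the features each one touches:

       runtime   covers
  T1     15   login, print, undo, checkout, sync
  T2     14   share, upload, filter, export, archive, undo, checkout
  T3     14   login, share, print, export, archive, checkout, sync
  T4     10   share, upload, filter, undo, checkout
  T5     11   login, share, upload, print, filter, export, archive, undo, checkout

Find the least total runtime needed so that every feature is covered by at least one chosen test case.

24

T3, T4 cover every feature at runtime 14 + 10 = 24.
Any cover uses at least 2 test cases; among all covering selections none totals below 24.
Greedy by coverage-per-runtime would pick T5, T3 for 25 — worse than the optimum 24.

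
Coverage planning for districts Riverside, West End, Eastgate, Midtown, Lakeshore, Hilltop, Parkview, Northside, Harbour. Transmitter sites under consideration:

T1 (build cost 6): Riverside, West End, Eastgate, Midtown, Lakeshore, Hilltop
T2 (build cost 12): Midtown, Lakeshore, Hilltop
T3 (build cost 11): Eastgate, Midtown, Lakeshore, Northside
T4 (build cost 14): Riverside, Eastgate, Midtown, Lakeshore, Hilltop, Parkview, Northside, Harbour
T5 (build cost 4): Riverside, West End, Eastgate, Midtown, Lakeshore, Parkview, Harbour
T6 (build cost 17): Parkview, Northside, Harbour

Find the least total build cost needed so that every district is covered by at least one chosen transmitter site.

T4, T5 cover every district at build cost 14 + 4 = 18.
Any cover uses at least 2 transmitter sites; among all covering selections none totals below 18.
Greedy by coverage-per-build cost would pick T5, T1, T3 for 21 — worse than the optimum 18.

18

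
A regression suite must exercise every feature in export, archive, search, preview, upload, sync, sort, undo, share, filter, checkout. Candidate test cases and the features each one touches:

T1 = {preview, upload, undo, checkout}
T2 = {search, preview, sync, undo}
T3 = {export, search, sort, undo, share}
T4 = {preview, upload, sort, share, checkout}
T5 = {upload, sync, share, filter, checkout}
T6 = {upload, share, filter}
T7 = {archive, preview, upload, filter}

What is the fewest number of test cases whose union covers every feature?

3

T3, T5, T7 together cover {export, archive, search, preview, upload, sync, sort, undo, share, filter, checkout} — every feature.
No 2 of the 7 test cases cover everything (all 21 pairs fall short), so 3 is minimum.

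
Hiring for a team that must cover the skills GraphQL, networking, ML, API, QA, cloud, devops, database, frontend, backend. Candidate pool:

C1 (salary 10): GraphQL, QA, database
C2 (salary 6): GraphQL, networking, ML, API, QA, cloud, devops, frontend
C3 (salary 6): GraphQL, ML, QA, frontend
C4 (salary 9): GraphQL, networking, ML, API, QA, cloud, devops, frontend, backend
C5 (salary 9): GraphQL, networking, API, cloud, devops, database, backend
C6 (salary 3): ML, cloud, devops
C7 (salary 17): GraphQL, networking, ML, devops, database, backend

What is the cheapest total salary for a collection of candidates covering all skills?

C2, C5 cover every skill at salary 6 + 9 = 15.
Any cover uses at least 2 candidates; among all covering selections none totals below 15.

15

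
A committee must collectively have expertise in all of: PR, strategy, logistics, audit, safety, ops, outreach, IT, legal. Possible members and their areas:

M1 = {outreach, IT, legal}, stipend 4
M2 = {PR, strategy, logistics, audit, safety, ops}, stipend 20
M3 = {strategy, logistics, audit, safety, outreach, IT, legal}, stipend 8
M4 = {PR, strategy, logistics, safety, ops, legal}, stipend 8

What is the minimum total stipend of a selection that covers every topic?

M3, M4 cover every topic at stipend 8 + 8 = 16.
Any cover uses at least 2 members; among all covering selections none totals below 16.

16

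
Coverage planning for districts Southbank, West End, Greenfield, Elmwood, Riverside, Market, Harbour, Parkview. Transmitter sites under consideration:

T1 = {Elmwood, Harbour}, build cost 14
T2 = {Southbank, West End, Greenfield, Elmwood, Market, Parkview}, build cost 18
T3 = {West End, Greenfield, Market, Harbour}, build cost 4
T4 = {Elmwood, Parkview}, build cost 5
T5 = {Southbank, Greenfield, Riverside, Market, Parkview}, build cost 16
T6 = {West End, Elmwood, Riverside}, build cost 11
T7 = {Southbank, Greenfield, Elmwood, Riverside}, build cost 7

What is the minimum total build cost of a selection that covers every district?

T3, T4, T7 cover every district at build cost 4 + 5 + 7 = 16.
Any cover uses at least 3 transmitter sites; among all covering selections none totals below 16.

16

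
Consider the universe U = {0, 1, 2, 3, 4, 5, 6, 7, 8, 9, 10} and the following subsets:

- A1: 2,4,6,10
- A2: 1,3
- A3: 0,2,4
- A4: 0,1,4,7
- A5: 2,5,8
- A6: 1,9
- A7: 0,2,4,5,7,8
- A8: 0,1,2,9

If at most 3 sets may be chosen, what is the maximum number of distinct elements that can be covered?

Choosing A1, A2, A7 covers {0, 1, 2, 3, 4, 5, 6, 7, 8, 10} — 10 elements.
No choice of 3 sets does better; here 9 is left uncovered.

10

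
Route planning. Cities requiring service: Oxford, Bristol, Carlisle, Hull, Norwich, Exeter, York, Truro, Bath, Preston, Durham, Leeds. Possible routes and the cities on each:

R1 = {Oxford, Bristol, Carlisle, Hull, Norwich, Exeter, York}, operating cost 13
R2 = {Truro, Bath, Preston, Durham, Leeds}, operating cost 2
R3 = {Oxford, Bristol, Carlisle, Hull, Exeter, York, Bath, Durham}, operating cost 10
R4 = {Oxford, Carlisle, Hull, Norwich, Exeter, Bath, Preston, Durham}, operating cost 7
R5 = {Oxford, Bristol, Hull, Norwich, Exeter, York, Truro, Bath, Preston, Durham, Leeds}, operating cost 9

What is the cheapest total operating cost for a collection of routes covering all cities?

15

R1, R2 cover every city at operating cost 13 + 2 = 15.
Any cover uses at least 2 routes; among all covering selections none totals below 15.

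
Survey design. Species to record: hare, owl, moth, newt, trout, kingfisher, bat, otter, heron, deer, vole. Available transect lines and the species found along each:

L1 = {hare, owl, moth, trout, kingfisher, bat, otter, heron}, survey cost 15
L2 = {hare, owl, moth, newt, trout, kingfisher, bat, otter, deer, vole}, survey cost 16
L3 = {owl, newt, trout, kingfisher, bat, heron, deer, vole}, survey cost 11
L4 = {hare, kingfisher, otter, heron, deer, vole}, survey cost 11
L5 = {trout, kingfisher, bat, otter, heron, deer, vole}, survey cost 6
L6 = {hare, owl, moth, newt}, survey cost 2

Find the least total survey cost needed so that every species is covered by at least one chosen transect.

8

L5, L6 cover every species at survey cost 6 + 2 = 8.
Any cover uses at least 2 transects; among all covering selections none totals below 8.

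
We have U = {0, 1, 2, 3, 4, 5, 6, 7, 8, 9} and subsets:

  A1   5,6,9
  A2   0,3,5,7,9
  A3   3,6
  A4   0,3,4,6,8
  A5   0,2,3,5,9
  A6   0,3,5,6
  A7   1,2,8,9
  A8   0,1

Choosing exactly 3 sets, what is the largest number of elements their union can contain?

10

Choosing A2, A4, A7 covers {0, 1, 2, 3, 4, 5, 6, 7, 8, 9} — 10 elements.
That is all 10 elements.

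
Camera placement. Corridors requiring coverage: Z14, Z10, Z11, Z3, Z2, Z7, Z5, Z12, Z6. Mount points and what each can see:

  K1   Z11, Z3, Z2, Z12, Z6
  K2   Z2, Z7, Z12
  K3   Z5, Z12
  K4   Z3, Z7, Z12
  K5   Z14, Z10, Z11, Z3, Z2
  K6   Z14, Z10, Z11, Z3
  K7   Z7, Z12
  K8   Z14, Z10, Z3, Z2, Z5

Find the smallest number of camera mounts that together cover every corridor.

3

K1, K2, K8 together cover {Z14, Z10, Z11, Z3, Z2, Z7, Z5, Z12, Z6} — every corridor.
No 2 of the 8 camera mounts cover everything (all 28 pairs fall short), so 3 is minimum.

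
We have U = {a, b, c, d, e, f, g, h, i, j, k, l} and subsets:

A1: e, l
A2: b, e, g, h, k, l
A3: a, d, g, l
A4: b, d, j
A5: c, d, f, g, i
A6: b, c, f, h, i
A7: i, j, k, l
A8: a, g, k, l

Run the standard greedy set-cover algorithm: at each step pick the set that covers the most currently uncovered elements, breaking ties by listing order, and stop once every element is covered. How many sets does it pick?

4

Pick 1: A2 covers 6 new elements (b, e, g, h, k, l).
Pick 2: A5 covers 4 new elements (c, d, f, i).
Pick 3: A3 covers 1 new elements (a).
Pick 4: A4 covers 1 new elements (j).
Greedy uses 4 sets.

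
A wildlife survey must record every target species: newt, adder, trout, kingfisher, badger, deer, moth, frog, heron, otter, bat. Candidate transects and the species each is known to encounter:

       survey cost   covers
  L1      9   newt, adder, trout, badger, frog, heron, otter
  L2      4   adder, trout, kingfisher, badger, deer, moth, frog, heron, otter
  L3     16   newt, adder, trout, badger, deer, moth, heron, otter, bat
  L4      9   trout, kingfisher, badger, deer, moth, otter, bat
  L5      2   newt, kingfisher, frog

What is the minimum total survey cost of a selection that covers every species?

L2, L4, L5 cover every species at survey cost 4 + 9 + 2 = 15.
Any cover uses at least 2 transects; among all covering selections none totals below 15.

15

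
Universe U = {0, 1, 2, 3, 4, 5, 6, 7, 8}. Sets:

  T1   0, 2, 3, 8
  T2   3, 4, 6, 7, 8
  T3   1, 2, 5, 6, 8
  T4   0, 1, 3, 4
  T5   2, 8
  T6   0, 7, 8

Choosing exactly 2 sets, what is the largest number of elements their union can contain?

8

Choosing T2, T3 covers {1, 2, 3, 4, 5, 6, 7, 8} — 8 elements.
No choice of 2 sets does better; here 0 is left uncovered.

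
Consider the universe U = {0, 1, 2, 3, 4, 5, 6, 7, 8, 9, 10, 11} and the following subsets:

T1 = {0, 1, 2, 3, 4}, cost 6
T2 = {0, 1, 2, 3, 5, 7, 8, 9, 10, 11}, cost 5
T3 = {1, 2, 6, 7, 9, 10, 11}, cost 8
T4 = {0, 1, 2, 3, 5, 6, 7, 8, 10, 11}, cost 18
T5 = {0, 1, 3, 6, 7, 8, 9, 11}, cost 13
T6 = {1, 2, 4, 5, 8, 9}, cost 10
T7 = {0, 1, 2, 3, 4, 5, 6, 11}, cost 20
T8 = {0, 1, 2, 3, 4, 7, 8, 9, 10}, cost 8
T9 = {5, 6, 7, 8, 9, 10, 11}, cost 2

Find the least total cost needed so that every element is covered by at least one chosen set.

8

T1, T9 cover every element at cost 6 + 2 = 8.
Any cover uses at least 2 sets; among all covering selections none totals below 8.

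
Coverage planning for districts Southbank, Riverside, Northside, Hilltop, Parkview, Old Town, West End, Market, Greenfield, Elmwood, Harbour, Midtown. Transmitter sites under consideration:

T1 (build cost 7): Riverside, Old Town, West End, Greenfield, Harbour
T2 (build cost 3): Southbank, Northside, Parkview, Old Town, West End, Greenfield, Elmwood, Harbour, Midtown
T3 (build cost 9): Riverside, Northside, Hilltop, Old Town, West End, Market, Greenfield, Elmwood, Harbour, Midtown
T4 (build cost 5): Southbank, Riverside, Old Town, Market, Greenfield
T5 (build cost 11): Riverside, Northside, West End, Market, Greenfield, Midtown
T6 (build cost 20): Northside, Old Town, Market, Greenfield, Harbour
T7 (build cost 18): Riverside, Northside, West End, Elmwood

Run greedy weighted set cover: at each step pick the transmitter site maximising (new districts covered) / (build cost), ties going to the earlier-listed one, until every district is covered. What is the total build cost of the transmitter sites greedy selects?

17

Pick 1: T2 adds 9 new (Southbank, Northside, Parkview, Old Town, West End, Greenfield, Elmwood, Harbour, Midtown) at build cost 3 (ratio 9/3).
Pick 2: T4 adds 2 new (Riverside, Market) at build cost 5 (ratio 2/5).
Pick 3: T3 adds 1 new (Hilltop) at build cost 9 (ratio 1/9).
Greedy total build cost: 3 + 5 + 9 = 17. (The true optimum is 12, so greedy overshoots here.)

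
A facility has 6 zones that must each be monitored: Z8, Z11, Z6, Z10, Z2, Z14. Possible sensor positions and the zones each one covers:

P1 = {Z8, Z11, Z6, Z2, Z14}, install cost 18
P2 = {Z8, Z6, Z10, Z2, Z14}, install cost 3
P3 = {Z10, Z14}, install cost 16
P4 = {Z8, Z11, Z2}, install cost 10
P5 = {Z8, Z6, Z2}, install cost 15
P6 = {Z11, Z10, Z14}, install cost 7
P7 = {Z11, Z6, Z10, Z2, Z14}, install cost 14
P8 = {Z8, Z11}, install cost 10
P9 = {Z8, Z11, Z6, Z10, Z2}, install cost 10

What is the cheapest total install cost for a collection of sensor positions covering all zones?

P2, P6 cover every zone at install cost 3 + 7 = 10.
Any cover uses at least 2 sensor positions; among all covering selections none totals below 10.

10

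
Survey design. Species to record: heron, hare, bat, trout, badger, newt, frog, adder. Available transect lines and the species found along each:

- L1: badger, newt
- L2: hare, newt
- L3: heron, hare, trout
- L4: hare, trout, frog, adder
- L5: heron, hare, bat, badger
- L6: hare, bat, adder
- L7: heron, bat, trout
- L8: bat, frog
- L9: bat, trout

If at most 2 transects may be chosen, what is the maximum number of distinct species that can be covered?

Choosing L4, L5 covers {heron, hare, bat, trout, badger, frog, adder} — 7 species.
No choice of 2 transects does better; here newt is left uncovered.

7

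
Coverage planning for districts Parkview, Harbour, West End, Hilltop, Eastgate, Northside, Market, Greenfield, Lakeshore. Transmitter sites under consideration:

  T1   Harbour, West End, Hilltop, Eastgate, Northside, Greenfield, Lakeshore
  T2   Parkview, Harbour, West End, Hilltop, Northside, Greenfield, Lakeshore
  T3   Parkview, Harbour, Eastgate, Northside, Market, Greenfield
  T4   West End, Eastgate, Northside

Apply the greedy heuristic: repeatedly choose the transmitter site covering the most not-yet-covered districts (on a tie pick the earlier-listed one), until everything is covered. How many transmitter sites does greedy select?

Pick 1: T1 covers 7 new districts (Harbour, West End, Hilltop, Eastgate, Northside, Greenfield, Lakeshore).
Pick 2: T3 covers 2 new districts (Parkview, Market).
Greedy uses 2 transmitter sites.

2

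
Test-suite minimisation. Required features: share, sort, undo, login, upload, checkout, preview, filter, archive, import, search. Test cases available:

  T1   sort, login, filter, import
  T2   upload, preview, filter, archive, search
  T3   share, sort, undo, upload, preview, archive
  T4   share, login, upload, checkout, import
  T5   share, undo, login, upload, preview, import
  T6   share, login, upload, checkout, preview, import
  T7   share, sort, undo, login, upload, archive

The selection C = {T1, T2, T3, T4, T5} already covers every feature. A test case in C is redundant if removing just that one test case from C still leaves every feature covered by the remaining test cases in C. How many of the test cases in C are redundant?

3

Drop T1: the rest still cover every feature — redundant.
Drop T2: search uncovered — not redundant.
Drop T3: the rest still cover every feature — redundant.
Drop T4: checkout uncovered — not redundant.
Drop T5: the rest still cover every feature — redundant.
3 redundant: T1, T3, T5.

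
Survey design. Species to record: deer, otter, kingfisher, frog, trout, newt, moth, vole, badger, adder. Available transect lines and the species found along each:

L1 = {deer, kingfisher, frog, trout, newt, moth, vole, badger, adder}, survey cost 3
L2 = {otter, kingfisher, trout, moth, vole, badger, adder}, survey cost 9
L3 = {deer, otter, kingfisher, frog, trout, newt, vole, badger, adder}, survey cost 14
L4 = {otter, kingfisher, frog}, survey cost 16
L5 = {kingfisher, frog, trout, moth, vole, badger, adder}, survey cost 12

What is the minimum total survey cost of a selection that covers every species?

12

L1, L2 cover every species at survey cost 3 + 9 = 12.
Any cover uses at least 2 transects; among all covering selections none totals below 12.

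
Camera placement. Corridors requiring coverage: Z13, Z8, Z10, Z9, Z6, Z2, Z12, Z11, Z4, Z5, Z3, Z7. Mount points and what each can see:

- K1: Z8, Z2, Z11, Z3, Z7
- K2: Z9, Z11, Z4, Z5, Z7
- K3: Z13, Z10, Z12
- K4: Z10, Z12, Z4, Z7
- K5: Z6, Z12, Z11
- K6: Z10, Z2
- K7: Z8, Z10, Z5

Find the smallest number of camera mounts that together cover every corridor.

4

K1, K2, K3, K5 together cover {Z13, Z8, Z10, Z9, Z6, Z2, Z12, Z11, Z4, Z5, Z3, Z7} — every corridor.
No 3 of the 7 camera mounts cover everything (all 35 triples fall short), so 4 is minimum.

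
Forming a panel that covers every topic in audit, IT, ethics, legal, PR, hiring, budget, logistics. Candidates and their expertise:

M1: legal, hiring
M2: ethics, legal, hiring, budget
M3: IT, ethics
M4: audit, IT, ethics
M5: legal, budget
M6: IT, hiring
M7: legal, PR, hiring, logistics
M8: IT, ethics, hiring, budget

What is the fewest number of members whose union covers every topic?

M2, M4, M7 together cover {audit, IT, ethics, legal, PR, hiring, budget, logistics} — every topic.
No 2 of the 8 members cover everything (all 28 pairs fall short), so 3 is minimum.

3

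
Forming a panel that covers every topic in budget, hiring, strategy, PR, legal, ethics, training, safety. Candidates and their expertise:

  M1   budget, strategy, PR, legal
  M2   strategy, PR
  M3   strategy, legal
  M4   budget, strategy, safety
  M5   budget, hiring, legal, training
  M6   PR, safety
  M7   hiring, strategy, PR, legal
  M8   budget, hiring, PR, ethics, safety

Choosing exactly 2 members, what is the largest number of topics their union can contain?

Choosing M1, M8 covers {budget, hiring, strategy, PR, legal, ethics, safety} — 7 topics.
No choice of 2 members does better; here training is left uncovered.

7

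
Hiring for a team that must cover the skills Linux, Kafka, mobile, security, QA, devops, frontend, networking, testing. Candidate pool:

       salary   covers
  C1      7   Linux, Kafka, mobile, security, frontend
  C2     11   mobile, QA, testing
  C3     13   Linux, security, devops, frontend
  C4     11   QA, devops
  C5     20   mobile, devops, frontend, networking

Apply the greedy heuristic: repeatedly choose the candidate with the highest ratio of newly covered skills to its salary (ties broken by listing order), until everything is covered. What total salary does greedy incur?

Pick 1: C1 adds 5 new (Linux, Kafka, mobile, security, frontend) at salary 7 (ratio 5/7).
Pick 2: C2 adds 2 new (QA, testing) at salary 11 (ratio 2/11).
Pick 3: C5 adds 2 new (devops, networking) at salary 20 (ratio 2/20).
Greedy total salary: 7 + 11 + 20 = 38.

38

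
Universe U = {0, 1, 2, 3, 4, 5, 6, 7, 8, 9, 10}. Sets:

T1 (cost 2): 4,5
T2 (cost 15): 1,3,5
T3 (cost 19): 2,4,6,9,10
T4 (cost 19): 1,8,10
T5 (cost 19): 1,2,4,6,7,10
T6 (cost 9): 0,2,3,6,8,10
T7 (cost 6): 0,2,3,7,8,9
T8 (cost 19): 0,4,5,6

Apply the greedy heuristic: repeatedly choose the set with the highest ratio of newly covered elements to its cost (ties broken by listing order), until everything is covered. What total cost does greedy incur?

Pick 1: T1 adds 2 new (4, 5) at cost 2 (ratio 2/2).
Pick 2: T7 adds 6 new (0, 2, 3, 7, 8, 9) at cost 6 (ratio 6/6).
Pick 3: T6 adds 2 new (6, 10) at cost 9 (ratio 2/9).
Pick 4: T2 adds 1 new (1) at cost 15 (ratio 1/15).
Greedy total cost: 2 + 6 + 9 + 15 = 32. (The true optimum is 27, so greedy overshoots here.)

32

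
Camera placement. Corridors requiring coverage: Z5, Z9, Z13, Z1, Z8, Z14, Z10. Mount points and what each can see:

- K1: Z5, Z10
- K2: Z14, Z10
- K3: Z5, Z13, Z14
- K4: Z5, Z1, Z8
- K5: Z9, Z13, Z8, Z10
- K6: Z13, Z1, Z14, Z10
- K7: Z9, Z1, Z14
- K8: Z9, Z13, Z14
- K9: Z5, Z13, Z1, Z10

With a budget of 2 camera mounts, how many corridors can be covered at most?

6

Choosing K3, K5 covers {Z5, Z9, Z13, Z8, Z14, Z10} — 6 corridors.
No choice of 2 camera mounts does better; here Z1 is left uncovered.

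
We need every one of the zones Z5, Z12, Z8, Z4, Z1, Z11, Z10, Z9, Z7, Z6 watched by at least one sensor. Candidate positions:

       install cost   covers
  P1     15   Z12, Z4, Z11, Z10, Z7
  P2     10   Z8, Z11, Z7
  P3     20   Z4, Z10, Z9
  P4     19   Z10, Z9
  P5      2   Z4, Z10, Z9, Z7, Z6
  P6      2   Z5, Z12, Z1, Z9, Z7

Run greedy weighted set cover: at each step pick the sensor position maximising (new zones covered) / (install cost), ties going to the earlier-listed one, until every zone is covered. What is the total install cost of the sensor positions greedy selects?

14

Pick 1: P5 adds 5 new (Z4, Z10, Z9, Z7, Z6) at install cost 2 (ratio 5/2).
Pick 2: P6 adds 3 new (Z5, Z12, Z1) at install cost 2 (ratio 3/2).
Pick 3: P2 adds 2 new (Z8, Z11) at install cost 10 (ratio 2/10).
Greedy total install cost: 2 + 2 + 10 = 14.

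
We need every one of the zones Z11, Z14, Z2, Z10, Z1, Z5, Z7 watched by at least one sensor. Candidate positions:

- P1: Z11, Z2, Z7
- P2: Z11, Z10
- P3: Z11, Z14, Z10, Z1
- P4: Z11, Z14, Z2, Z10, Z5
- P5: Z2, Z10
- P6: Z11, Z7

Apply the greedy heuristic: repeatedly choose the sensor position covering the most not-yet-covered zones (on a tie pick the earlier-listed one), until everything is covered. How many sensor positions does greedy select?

3

Pick 1: P4 covers 5 new zones (Z11, Z14, Z2, Z10, Z5).
Pick 2: P1 covers 1 new zones (Z7).
Pick 3: P3 covers 1 new zones (Z1).
Greedy uses 3 sensor positions.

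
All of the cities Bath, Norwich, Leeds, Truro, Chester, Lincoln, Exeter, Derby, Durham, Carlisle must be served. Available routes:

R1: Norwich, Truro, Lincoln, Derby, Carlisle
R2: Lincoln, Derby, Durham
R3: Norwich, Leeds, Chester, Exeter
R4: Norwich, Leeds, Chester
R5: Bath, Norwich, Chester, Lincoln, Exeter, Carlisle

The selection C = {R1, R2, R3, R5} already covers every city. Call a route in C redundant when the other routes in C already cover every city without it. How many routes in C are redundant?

0

Drop R1: Truro uncovered — not redundant.
Drop R2: Durham uncovered — not redundant.
Drop R3: Leeds uncovered — not redundant.
Drop R5: Bath uncovered — not redundant.
None of the routes in C is redundant.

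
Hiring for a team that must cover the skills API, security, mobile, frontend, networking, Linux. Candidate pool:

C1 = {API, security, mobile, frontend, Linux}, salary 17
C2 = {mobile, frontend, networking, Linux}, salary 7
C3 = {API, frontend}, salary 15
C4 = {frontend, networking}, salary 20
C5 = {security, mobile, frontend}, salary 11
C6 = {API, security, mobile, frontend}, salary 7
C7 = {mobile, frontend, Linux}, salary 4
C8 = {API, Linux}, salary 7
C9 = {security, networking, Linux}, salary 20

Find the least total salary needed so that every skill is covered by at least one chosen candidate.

14

C2, C6 cover every skill at salary 7 + 7 = 14.
Any cover uses at least 2 candidates; among all covering selections none totals below 14.
Greedy by coverage-per-salary would pick C7, C6, C2 for 18 — worse than the optimum 14.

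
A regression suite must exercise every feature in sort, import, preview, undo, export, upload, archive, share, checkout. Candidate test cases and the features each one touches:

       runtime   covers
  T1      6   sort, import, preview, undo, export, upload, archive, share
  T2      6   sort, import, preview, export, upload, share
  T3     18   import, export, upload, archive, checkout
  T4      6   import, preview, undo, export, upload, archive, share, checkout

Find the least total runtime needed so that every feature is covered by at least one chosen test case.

T1, T4 cover every feature at runtime 6 + 6 = 12.
Any cover uses at least 2 test cases; among all covering selections none totals below 12.

12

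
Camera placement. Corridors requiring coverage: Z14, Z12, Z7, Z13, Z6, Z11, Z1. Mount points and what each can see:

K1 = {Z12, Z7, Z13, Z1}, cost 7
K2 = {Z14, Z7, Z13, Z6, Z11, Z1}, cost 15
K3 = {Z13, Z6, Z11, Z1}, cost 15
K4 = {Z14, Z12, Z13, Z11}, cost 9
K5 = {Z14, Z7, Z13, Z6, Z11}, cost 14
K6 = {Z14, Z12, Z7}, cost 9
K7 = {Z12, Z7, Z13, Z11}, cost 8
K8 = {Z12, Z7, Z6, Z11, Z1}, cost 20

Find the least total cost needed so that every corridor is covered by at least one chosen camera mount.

K1, K5 cover every corridor at cost 7 + 14 = 21.
Any cover uses at least 2 camera mounts; among all covering selections none totals below 21.
Greedy by coverage-per-cost would pick K1, K4, K5 for 30 — worse than the optimum 21.

21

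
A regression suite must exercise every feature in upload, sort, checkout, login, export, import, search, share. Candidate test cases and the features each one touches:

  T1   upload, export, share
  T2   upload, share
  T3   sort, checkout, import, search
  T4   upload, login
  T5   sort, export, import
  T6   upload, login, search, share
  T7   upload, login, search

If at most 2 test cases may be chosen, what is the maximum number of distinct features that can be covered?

Choosing T1, T3 covers {upload, sort, checkout, export, import, search, share} — 7 features.
No choice of 2 test cases does better; here login is left uncovered.

7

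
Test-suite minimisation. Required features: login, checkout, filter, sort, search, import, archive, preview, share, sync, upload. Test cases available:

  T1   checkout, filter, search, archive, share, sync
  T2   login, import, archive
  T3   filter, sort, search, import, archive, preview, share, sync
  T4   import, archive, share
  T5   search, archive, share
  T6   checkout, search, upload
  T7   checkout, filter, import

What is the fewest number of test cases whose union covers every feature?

3

T2, T3, T6 together cover {login, checkout, filter, sort, search, import, archive, preview, share, sync, upload} — every feature.
No 2 of the 7 test cases cover everything (all 21 pairs fall short), so 3 is minimum.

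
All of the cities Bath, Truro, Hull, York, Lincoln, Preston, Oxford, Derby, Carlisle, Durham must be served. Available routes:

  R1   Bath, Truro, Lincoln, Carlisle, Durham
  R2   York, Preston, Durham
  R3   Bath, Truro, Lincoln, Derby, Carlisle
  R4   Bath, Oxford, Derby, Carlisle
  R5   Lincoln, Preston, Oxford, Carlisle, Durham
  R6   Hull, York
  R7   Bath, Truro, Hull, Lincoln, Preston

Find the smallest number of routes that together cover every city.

3

R2, R4, R7 together cover {Bath, Truro, Hull, York, Lincoln, Preston, Oxford, Derby, Carlisle, Durham} — every city.
No 2 of the 7 routes cover everything (all 21 pairs fall short), so 3 is minimum.
Greedy (largest uncovered first) would take R1, R2, R4, R6 — 4 routes — but 3 suffice.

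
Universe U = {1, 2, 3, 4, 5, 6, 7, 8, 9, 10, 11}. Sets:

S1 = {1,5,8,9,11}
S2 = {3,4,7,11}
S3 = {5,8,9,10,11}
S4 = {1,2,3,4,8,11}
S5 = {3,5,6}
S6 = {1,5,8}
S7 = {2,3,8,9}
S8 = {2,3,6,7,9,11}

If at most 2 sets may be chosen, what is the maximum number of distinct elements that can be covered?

9

Choosing S1, S8 covers {1, 2, 3, 5, 6, 7, 8, 9, 11} — 9 elements.
No choice of 2 sets does better; here 4, 10 are left uncovered.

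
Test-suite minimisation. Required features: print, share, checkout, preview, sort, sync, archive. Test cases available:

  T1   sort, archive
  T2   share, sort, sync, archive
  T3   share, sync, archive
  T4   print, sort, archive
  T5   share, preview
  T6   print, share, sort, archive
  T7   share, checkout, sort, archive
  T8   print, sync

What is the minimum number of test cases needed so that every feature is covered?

T5, T7, T8 together cover {print, share, checkout, preview, sort, sync, archive} — every feature.
No 2 of the 8 test cases cover everything (all 28 pairs fall short), so 3 is minimum.

3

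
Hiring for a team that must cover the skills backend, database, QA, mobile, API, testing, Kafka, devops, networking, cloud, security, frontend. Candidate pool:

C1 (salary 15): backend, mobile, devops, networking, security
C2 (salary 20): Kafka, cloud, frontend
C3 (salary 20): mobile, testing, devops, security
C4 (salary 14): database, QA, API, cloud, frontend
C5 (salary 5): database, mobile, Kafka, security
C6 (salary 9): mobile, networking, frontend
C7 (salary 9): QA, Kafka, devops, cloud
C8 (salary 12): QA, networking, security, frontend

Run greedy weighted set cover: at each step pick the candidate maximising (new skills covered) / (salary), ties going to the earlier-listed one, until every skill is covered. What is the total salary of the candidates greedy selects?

72

Pick 1: C5 adds 4 new (database, mobile, Kafka, security) at salary 5 (ratio 4/5).
Pick 2: C7 adds 3 new (QA, devops, cloud) at salary 9 (ratio 3/9).
Pick 3: C6 adds 2 new (networking, frontend) at salary 9 (ratio 2/9).
Pick 4: C4 adds 1 new (API) at salary 14 (ratio 1/14).
Pick 5: C1 adds 1 new (backend) at salary 15 (ratio 1/15).
Pick 6: C3 adds 1 new (testing) at salary 20 (ratio 1/20).
Greedy total salary: 5 + 9 + 9 + 14 + 15 + 20 = 72. (The true optimum is 54, so greedy overshoots here.)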